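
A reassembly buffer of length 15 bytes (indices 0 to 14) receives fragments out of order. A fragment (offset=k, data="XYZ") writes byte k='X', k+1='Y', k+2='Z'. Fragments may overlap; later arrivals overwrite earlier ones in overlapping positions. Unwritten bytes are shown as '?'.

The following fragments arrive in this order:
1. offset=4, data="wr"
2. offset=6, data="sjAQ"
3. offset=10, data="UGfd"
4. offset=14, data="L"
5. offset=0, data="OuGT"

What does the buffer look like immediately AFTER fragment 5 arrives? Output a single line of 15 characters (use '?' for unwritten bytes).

Answer: OuGTwrsjAQUGfdL

Derivation:
Fragment 1: offset=4 data="wr" -> buffer=????wr?????????
Fragment 2: offset=6 data="sjAQ" -> buffer=????wrsjAQ?????
Fragment 3: offset=10 data="UGfd" -> buffer=????wrsjAQUGfd?
Fragment 4: offset=14 data="L" -> buffer=????wrsjAQUGfdL
Fragment 5: offset=0 data="OuGT" -> buffer=OuGTwrsjAQUGfdL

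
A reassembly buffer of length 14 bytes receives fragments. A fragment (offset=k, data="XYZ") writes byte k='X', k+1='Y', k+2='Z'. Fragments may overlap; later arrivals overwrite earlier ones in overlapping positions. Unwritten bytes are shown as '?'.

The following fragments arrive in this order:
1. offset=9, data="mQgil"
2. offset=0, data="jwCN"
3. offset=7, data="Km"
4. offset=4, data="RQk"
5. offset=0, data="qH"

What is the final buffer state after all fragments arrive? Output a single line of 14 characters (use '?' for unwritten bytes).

Answer: qHCNRQkKmmQgil

Derivation:
Fragment 1: offset=9 data="mQgil" -> buffer=?????????mQgil
Fragment 2: offset=0 data="jwCN" -> buffer=jwCN?????mQgil
Fragment 3: offset=7 data="Km" -> buffer=jwCN???KmmQgil
Fragment 4: offset=4 data="RQk" -> buffer=jwCNRQkKmmQgil
Fragment 5: offset=0 data="qH" -> buffer=qHCNRQkKmmQgil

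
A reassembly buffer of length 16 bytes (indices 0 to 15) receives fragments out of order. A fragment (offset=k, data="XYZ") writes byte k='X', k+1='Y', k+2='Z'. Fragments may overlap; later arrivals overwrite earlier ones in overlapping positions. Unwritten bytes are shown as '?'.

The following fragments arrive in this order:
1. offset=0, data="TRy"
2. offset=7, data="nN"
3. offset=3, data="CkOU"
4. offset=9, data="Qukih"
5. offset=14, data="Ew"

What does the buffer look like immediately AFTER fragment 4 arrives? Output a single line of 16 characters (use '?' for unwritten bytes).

Fragment 1: offset=0 data="TRy" -> buffer=TRy?????????????
Fragment 2: offset=7 data="nN" -> buffer=TRy????nN???????
Fragment 3: offset=3 data="CkOU" -> buffer=TRyCkOUnN???????
Fragment 4: offset=9 data="Qukih" -> buffer=TRyCkOUnNQukih??

Answer: TRyCkOUnNQukih??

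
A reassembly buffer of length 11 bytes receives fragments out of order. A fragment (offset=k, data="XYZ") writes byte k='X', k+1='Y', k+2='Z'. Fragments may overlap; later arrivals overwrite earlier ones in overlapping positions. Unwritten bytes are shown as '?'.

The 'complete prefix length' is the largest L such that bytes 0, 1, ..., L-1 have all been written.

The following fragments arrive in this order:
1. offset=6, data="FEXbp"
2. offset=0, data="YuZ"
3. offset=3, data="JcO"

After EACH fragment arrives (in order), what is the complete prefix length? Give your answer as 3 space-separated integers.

Fragment 1: offset=6 data="FEXbp" -> buffer=??????FEXbp -> prefix_len=0
Fragment 2: offset=0 data="YuZ" -> buffer=YuZ???FEXbp -> prefix_len=3
Fragment 3: offset=3 data="JcO" -> buffer=YuZJcOFEXbp -> prefix_len=11

Answer: 0 3 11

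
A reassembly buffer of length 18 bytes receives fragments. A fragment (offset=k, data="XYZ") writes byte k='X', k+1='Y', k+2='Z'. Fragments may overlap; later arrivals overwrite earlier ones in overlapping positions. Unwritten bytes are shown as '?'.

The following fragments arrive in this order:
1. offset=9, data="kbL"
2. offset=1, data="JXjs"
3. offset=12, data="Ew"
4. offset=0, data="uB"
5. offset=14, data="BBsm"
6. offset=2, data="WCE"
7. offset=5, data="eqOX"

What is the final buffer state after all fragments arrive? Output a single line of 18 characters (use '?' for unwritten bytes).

Fragment 1: offset=9 data="kbL" -> buffer=?????????kbL??????
Fragment 2: offset=1 data="JXjs" -> buffer=?JXjs????kbL??????
Fragment 3: offset=12 data="Ew" -> buffer=?JXjs????kbLEw????
Fragment 4: offset=0 data="uB" -> buffer=uBXjs????kbLEw????
Fragment 5: offset=14 data="BBsm" -> buffer=uBXjs????kbLEwBBsm
Fragment 6: offset=2 data="WCE" -> buffer=uBWCE????kbLEwBBsm
Fragment 7: offset=5 data="eqOX" -> buffer=uBWCEeqOXkbLEwBBsm

Answer: uBWCEeqOXkbLEwBBsm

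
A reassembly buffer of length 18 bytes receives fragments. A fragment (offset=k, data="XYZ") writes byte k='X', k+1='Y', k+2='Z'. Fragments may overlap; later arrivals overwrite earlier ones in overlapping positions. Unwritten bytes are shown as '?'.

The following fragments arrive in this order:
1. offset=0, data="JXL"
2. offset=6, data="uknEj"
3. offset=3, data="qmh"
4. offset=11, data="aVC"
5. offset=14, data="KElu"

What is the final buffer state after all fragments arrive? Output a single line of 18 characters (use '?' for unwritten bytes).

Fragment 1: offset=0 data="JXL" -> buffer=JXL???????????????
Fragment 2: offset=6 data="uknEj" -> buffer=JXL???uknEj???????
Fragment 3: offset=3 data="qmh" -> buffer=JXLqmhuknEj???????
Fragment 4: offset=11 data="aVC" -> buffer=JXLqmhuknEjaVC????
Fragment 5: offset=14 data="KElu" -> buffer=JXLqmhuknEjaVCKElu

Answer: JXLqmhuknEjaVCKElu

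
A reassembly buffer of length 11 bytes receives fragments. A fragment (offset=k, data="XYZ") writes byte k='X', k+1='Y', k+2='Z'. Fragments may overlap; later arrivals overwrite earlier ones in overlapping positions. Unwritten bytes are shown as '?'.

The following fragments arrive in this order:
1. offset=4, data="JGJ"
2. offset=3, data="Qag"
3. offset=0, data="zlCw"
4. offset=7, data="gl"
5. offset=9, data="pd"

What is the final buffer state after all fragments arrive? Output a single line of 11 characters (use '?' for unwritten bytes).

Fragment 1: offset=4 data="JGJ" -> buffer=????JGJ????
Fragment 2: offset=3 data="Qag" -> buffer=???QagJ????
Fragment 3: offset=0 data="zlCw" -> buffer=zlCwagJ????
Fragment 4: offset=7 data="gl" -> buffer=zlCwagJgl??
Fragment 5: offset=9 data="pd" -> buffer=zlCwagJglpd

Answer: zlCwagJglpd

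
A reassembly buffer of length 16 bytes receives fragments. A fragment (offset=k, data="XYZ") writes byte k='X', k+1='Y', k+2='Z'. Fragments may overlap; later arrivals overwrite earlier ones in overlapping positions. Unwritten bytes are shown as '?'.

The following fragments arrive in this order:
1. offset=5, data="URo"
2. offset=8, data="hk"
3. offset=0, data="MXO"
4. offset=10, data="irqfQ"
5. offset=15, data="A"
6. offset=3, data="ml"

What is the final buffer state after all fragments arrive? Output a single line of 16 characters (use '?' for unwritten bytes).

Fragment 1: offset=5 data="URo" -> buffer=?????URo????????
Fragment 2: offset=8 data="hk" -> buffer=?????URohk??????
Fragment 3: offset=0 data="MXO" -> buffer=MXO??URohk??????
Fragment 4: offset=10 data="irqfQ" -> buffer=MXO??URohkirqfQ?
Fragment 5: offset=15 data="A" -> buffer=MXO??URohkirqfQA
Fragment 6: offset=3 data="ml" -> buffer=MXOmlURohkirqfQA

Answer: MXOmlURohkirqfQA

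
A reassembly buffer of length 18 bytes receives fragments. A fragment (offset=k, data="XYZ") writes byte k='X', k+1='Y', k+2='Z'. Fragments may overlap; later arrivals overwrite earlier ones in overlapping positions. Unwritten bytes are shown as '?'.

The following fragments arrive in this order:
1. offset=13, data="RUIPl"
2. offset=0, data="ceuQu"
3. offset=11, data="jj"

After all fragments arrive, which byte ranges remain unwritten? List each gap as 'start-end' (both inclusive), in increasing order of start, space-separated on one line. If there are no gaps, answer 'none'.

Answer: 5-10

Derivation:
Fragment 1: offset=13 len=5
Fragment 2: offset=0 len=5
Fragment 3: offset=11 len=2
Gaps: 5-10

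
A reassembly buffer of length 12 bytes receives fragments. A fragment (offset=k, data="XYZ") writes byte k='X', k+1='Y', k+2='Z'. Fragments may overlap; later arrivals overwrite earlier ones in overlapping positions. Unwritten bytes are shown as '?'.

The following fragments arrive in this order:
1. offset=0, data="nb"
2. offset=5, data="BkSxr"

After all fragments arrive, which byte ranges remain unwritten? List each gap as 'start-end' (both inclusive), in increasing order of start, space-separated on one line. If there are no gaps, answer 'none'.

Fragment 1: offset=0 len=2
Fragment 2: offset=5 len=5
Gaps: 2-4 10-11

Answer: 2-4 10-11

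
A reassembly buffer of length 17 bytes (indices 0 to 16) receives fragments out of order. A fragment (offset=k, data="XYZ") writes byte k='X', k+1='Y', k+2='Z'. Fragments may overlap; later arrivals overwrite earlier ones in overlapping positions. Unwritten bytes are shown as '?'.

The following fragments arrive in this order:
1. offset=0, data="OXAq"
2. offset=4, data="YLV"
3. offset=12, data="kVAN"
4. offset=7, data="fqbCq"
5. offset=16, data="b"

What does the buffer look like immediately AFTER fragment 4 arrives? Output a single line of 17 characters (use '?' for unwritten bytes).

Fragment 1: offset=0 data="OXAq" -> buffer=OXAq?????????????
Fragment 2: offset=4 data="YLV" -> buffer=OXAqYLV??????????
Fragment 3: offset=12 data="kVAN" -> buffer=OXAqYLV?????kVAN?
Fragment 4: offset=7 data="fqbCq" -> buffer=OXAqYLVfqbCqkVAN?

Answer: OXAqYLVfqbCqkVAN?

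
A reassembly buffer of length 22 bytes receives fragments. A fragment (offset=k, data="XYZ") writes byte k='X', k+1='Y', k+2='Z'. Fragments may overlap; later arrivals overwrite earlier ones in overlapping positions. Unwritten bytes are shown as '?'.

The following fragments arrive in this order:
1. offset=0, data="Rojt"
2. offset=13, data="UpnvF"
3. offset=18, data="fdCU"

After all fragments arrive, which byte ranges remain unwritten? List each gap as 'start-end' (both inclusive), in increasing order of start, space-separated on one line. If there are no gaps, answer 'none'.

Answer: 4-12

Derivation:
Fragment 1: offset=0 len=4
Fragment 2: offset=13 len=5
Fragment 3: offset=18 len=4
Gaps: 4-12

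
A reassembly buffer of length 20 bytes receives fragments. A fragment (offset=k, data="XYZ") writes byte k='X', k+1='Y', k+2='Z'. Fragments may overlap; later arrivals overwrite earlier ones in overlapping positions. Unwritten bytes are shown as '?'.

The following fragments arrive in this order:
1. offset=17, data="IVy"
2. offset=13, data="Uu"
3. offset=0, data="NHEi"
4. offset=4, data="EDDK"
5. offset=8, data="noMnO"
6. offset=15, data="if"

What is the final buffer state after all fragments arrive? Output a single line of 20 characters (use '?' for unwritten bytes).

Fragment 1: offset=17 data="IVy" -> buffer=?????????????????IVy
Fragment 2: offset=13 data="Uu" -> buffer=?????????????Uu??IVy
Fragment 3: offset=0 data="NHEi" -> buffer=NHEi?????????Uu??IVy
Fragment 4: offset=4 data="EDDK" -> buffer=NHEiEDDK?????Uu??IVy
Fragment 5: offset=8 data="noMnO" -> buffer=NHEiEDDKnoMnOUu??IVy
Fragment 6: offset=15 data="if" -> buffer=NHEiEDDKnoMnOUuifIVy

Answer: NHEiEDDKnoMnOUuifIVy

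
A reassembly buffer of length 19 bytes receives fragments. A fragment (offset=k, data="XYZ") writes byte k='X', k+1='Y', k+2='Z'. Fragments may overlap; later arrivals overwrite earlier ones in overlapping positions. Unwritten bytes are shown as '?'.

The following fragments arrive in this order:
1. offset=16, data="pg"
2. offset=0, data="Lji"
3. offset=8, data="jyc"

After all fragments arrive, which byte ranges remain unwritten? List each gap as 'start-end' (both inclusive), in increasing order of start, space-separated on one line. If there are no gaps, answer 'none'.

Answer: 3-7 11-15 18-18

Derivation:
Fragment 1: offset=16 len=2
Fragment 2: offset=0 len=3
Fragment 3: offset=8 len=3
Gaps: 3-7 11-15 18-18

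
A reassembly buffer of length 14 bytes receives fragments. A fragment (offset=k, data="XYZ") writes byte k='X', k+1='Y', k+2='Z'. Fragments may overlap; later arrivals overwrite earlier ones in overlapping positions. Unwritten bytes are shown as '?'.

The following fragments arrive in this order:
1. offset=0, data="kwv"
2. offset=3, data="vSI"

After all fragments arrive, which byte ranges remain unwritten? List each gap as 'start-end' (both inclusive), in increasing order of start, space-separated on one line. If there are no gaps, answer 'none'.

Answer: 6-13

Derivation:
Fragment 1: offset=0 len=3
Fragment 2: offset=3 len=3
Gaps: 6-13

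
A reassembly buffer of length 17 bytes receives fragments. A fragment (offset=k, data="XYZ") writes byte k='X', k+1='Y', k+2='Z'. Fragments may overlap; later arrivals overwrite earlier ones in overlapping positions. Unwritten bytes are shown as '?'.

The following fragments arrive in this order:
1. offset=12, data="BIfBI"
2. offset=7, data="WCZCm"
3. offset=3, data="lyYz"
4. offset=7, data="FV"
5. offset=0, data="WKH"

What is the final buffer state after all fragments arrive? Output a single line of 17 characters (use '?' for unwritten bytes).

Fragment 1: offset=12 data="BIfBI" -> buffer=????????????BIfBI
Fragment 2: offset=7 data="WCZCm" -> buffer=???????WCZCmBIfBI
Fragment 3: offset=3 data="lyYz" -> buffer=???lyYzWCZCmBIfBI
Fragment 4: offset=7 data="FV" -> buffer=???lyYzFVZCmBIfBI
Fragment 5: offset=0 data="WKH" -> buffer=WKHlyYzFVZCmBIfBI

Answer: WKHlyYzFVZCmBIfBI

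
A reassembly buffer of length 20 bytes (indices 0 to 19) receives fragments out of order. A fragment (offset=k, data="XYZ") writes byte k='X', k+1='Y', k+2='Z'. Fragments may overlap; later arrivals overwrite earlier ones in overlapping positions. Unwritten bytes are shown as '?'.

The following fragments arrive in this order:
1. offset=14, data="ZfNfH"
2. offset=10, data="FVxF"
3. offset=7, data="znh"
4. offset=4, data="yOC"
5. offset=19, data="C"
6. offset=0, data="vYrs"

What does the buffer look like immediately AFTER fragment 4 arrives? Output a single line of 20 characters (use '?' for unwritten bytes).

Answer: ????yOCznhFVxFZfNfH?

Derivation:
Fragment 1: offset=14 data="ZfNfH" -> buffer=??????????????ZfNfH?
Fragment 2: offset=10 data="FVxF" -> buffer=??????????FVxFZfNfH?
Fragment 3: offset=7 data="znh" -> buffer=???????znhFVxFZfNfH?
Fragment 4: offset=4 data="yOC" -> buffer=????yOCznhFVxFZfNfH?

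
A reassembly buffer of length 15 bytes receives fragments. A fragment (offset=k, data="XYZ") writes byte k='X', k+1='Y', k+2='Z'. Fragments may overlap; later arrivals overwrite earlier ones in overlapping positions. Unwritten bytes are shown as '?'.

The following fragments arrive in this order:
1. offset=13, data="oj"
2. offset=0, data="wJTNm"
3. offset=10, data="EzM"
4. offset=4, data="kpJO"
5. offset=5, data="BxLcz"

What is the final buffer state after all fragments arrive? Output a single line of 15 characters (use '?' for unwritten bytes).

Answer: wJTNkBxLczEzMoj

Derivation:
Fragment 1: offset=13 data="oj" -> buffer=?????????????oj
Fragment 2: offset=0 data="wJTNm" -> buffer=wJTNm????????oj
Fragment 3: offset=10 data="EzM" -> buffer=wJTNm?????EzMoj
Fragment 4: offset=4 data="kpJO" -> buffer=wJTNkpJO??EzMoj
Fragment 5: offset=5 data="BxLcz" -> buffer=wJTNkBxLczEzMoj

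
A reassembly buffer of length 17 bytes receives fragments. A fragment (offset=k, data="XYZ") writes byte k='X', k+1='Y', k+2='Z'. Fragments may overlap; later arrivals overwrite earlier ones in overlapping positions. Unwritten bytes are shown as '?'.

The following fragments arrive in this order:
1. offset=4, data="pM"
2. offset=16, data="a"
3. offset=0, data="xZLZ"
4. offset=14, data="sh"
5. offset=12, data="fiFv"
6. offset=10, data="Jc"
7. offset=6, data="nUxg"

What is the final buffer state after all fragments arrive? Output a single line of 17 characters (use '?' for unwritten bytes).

Fragment 1: offset=4 data="pM" -> buffer=????pM???????????
Fragment 2: offset=16 data="a" -> buffer=????pM??????????a
Fragment 3: offset=0 data="xZLZ" -> buffer=xZLZpM??????????a
Fragment 4: offset=14 data="sh" -> buffer=xZLZpM????????sha
Fragment 5: offset=12 data="fiFv" -> buffer=xZLZpM??????fiFva
Fragment 6: offset=10 data="Jc" -> buffer=xZLZpM????JcfiFva
Fragment 7: offset=6 data="nUxg" -> buffer=xZLZpMnUxgJcfiFva

Answer: xZLZpMnUxgJcfiFva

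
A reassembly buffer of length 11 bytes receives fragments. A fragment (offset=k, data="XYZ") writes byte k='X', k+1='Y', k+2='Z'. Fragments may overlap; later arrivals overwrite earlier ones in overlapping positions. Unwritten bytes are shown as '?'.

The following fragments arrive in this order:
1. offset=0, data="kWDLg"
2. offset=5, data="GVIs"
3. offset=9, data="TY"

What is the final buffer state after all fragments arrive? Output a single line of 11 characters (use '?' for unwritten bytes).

Fragment 1: offset=0 data="kWDLg" -> buffer=kWDLg??????
Fragment 2: offset=5 data="GVIs" -> buffer=kWDLgGVIs??
Fragment 3: offset=9 data="TY" -> buffer=kWDLgGVIsTY

Answer: kWDLgGVIsTY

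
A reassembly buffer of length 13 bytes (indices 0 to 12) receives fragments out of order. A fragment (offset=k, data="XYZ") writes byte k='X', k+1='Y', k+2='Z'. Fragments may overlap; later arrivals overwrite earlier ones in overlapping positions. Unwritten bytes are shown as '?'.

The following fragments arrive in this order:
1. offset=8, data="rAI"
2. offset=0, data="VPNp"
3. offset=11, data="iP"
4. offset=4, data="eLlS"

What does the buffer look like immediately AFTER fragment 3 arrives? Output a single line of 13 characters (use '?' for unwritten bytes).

Fragment 1: offset=8 data="rAI" -> buffer=????????rAI??
Fragment 2: offset=0 data="VPNp" -> buffer=VPNp????rAI??
Fragment 3: offset=11 data="iP" -> buffer=VPNp????rAIiP

Answer: VPNp????rAIiP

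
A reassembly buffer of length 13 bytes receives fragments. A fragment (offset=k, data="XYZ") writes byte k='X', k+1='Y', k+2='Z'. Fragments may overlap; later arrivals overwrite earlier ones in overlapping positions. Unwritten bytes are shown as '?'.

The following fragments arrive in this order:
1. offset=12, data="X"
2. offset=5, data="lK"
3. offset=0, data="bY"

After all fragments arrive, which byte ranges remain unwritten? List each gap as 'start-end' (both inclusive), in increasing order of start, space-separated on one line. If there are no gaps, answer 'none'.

Answer: 2-4 7-11

Derivation:
Fragment 1: offset=12 len=1
Fragment 2: offset=5 len=2
Fragment 3: offset=0 len=2
Gaps: 2-4 7-11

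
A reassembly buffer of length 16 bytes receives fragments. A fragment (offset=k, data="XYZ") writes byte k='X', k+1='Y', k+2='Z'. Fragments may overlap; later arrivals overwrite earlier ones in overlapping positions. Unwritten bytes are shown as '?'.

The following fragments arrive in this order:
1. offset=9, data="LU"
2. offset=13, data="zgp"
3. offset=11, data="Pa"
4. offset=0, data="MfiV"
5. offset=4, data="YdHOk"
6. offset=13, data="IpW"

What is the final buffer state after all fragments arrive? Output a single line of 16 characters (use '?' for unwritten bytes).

Answer: MfiVYdHOkLUPaIpW

Derivation:
Fragment 1: offset=9 data="LU" -> buffer=?????????LU?????
Fragment 2: offset=13 data="zgp" -> buffer=?????????LU??zgp
Fragment 3: offset=11 data="Pa" -> buffer=?????????LUPazgp
Fragment 4: offset=0 data="MfiV" -> buffer=MfiV?????LUPazgp
Fragment 5: offset=4 data="YdHOk" -> buffer=MfiVYdHOkLUPazgp
Fragment 6: offset=13 data="IpW" -> buffer=MfiVYdHOkLUPaIpW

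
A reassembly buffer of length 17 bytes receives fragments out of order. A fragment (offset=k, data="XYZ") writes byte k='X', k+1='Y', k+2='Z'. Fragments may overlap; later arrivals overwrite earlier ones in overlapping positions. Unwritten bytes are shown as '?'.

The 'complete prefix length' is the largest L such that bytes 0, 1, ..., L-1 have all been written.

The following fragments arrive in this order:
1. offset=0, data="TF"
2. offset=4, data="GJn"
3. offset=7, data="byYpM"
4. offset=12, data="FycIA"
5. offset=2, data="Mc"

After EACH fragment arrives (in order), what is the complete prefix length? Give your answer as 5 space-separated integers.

Answer: 2 2 2 2 17

Derivation:
Fragment 1: offset=0 data="TF" -> buffer=TF??????????????? -> prefix_len=2
Fragment 2: offset=4 data="GJn" -> buffer=TF??GJn?????????? -> prefix_len=2
Fragment 3: offset=7 data="byYpM" -> buffer=TF??GJnbyYpM????? -> prefix_len=2
Fragment 4: offset=12 data="FycIA" -> buffer=TF??GJnbyYpMFycIA -> prefix_len=2
Fragment 5: offset=2 data="Mc" -> buffer=TFMcGJnbyYpMFycIA -> prefix_len=17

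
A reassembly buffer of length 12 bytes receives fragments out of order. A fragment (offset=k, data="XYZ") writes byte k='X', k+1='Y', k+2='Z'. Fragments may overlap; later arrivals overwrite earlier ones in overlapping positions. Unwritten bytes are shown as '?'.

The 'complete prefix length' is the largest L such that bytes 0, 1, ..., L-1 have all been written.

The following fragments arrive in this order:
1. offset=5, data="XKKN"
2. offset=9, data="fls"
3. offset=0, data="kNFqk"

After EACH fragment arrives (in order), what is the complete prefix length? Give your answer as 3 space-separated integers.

Answer: 0 0 12

Derivation:
Fragment 1: offset=5 data="XKKN" -> buffer=?????XKKN??? -> prefix_len=0
Fragment 2: offset=9 data="fls" -> buffer=?????XKKNfls -> prefix_len=0
Fragment 3: offset=0 data="kNFqk" -> buffer=kNFqkXKKNfls -> prefix_len=12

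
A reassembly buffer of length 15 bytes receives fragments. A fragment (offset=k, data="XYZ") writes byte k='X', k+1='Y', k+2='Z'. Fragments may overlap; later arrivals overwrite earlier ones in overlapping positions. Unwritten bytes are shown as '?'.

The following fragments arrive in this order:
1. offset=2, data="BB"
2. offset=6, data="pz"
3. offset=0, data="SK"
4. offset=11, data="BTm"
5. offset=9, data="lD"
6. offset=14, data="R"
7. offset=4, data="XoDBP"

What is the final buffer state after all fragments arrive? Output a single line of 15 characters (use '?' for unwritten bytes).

Fragment 1: offset=2 data="BB" -> buffer=??BB???????????
Fragment 2: offset=6 data="pz" -> buffer=??BB??pz???????
Fragment 3: offset=0 data="SK" -> buffer=SKBB??pz???????
Fragment 4: offset=11 data="BTm" -> buffer=SKBB??pz???BTm?
Fragment 5: offset=9 data="lD" -> buffer=SKBB??pz?lDBTm?
Fragment 6: offset=14 data="R" -> buffer=SKBB??pz?lDBTmR
Fragment 7: offset=4 data="XoDBP" -> buffer=SKBBXoDBPlDBTmR

Answer: SKBBXoDBPlDBTmR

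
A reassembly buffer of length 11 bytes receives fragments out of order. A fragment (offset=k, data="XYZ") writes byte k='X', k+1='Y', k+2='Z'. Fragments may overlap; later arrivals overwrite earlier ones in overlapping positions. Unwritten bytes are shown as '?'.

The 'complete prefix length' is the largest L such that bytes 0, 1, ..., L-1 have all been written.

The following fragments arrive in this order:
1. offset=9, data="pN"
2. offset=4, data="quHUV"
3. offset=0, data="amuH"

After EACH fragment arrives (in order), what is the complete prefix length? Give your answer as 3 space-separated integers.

Answer: 0 0 11

Derivation:
Fragment 1: offset=9 data="pN" -> buffer=?????????pN -> prefix_len=0
Fragment 2: offset=4 data="quHUV" -> buffer=????quHUVpN -> prefix_len=0
Fragment 3: offset=0 data="amuH" -> buffer=amuHquHUVpN -> prefix_len=11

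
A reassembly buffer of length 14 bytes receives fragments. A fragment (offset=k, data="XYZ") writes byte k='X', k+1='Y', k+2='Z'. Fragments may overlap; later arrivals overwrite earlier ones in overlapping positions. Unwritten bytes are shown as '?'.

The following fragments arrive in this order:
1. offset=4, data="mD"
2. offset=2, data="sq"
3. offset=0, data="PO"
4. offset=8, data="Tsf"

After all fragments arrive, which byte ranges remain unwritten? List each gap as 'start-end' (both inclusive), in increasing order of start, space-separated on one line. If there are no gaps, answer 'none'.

Answer: 6-7 11-13

Derivation:
Fragment 1: offset=4 len=2
Fragment 2: offset=2 len=2
Fragment 3: offset=0 len=2
Fragment 4: offset=8 len=3
Gaps: 6-7 11-13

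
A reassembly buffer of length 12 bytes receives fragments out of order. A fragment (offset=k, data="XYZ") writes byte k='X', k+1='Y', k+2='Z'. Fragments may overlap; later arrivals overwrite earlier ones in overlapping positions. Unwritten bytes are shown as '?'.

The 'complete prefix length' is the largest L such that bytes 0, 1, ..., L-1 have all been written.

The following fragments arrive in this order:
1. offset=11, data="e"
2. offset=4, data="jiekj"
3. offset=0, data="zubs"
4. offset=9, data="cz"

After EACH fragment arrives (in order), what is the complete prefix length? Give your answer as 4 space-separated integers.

Answer: 0 0 9 12

Derivation:
Fragment 1: offset=11 data="e" -> buffer=???????????e -> prefix_len=0
Fragment 2: offset=4 data="jiekj" -> buffer=????jiekj??e -> prefix_len=0
Fragment 3: offset=0 data="zubs" -> buffer=zubsjiekj??e -> prefix_len=9
Fragment 4: offset=9 data="cz" -> buffer=zubsjiekjcze -> prefix_len=12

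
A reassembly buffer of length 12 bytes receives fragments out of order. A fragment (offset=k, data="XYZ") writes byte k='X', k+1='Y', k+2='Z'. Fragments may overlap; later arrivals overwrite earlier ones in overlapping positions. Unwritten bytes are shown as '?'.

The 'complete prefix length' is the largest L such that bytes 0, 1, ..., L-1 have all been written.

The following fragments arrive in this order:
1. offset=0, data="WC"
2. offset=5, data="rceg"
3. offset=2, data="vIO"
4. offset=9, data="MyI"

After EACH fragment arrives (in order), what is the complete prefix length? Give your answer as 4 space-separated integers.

Answer: 2 2 9 12

Derivation:
Fragment 1: offset=0 data="WC" -> buffer=WC?????????? -> prefix_len=2
Fragment 2: offset=5 data="rceg" -> buffer=WC???rceg??? -> prefix_len=2
Fragment 3: offset=2 data="vIO" -> buffer=WCvIOrceg??? -> prefix_len=9
Fragment 4: offset=9 data="MyI" -> buffer=WCvIOrcegMyI -> prefix_len=12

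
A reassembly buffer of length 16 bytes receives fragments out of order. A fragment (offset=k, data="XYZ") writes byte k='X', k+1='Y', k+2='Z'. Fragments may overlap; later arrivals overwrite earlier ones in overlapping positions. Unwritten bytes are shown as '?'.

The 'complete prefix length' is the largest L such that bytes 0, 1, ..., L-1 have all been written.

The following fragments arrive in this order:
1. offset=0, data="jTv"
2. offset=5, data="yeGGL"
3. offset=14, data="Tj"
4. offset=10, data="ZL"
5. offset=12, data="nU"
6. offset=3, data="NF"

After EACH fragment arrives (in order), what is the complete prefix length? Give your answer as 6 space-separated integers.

Answer: 3 3 3 3 3 16

Derivation:
Fragment 1: offset=0 data="jTv" -> buffer=jTv????????????? -> prefix_len=3
Fragment 2: offset=5 data="yeGGL" -> buffer=jTv??yeGGL?????? -> prefix_len=3
Fragment 3: offset=14 data="Tj" -> buffer=jTv??yeGGL????Tj -> prefix_len=3
Fragment 4: offset=10 data="ZL" -> buffer=jTv??yeGGLZL??Tj -> prefix_len=3
Fragment 5: offset=12 data="nU" -> buffer=jTv??yeGGLZLnUTj -> prefix_len=3
Fragment 6: offset=3 data="NF" -> buffer=jTvNFyeGGLZLnUTj -> prefix_len=16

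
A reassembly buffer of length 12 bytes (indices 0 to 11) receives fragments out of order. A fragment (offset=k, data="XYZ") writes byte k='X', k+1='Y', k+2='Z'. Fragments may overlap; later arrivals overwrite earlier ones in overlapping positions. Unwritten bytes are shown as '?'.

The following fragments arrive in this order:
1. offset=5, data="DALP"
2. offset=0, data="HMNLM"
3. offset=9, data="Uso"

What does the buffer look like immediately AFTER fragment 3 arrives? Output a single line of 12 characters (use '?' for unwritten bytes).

Fragment 1: offset=5 data="DALP" -> buffer=?????DALP???
Fragment 2: offset=0 data="HMNLM" -> buffer=HMNLMDALP???
Fragment 3: offset=9 data="Uso" -> buffer=HMNLMDALPUso

Answer: HMNLMDALPUso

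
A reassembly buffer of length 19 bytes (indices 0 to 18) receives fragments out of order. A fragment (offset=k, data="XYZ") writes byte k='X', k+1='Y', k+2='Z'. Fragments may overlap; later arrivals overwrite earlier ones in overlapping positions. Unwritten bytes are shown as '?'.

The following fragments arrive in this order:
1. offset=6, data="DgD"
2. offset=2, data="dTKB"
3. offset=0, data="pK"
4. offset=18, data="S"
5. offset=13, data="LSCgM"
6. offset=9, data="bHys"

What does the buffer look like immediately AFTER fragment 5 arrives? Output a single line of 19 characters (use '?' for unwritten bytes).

Answer: pKdTKBDgD????LSCgMS

Derivation:
Fragment 1: offset=6 data="DgD" -> buffer=??????DgD??????????
Fragment 2: offset=2 data="dTKB" -> buffer=??dTKBDgD??????????
Fragment 3: offset=0 data="pK" -> buffer=pKdTKBDgD??????????
Fragment 4: offset=18 data="S" -> buffer=pKdTKBDgD?????????S
Fragment 5: offset=13 data="LSCgM" -> buffer=pKdTKBDgD????LSCgMS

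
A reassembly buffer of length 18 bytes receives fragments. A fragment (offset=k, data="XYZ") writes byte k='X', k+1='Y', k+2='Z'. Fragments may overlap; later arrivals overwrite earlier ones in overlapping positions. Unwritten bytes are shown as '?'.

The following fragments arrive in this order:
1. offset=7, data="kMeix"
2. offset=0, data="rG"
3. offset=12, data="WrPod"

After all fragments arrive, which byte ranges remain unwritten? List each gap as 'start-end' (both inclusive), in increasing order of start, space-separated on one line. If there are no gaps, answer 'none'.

Fragment 1: offset=7 len=5
Fragment 2: offset=0 len=2
Fragment 3: offset=12 len=5
Gaps: 2-6 17-17

Answer: 2-6 17-17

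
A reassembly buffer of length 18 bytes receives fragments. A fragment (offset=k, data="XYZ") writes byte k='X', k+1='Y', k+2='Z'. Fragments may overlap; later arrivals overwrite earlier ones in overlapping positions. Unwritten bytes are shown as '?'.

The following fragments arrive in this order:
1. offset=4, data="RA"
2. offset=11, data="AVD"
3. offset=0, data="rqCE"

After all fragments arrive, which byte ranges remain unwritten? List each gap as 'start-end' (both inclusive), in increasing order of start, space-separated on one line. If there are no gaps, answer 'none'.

Fragment 1: offset=4 len=2
Fragment 2: offset=11 len=3
Fragment 3: offset=0 len=4
Gaps: 6-10 14-17

Answer: 6-10 14-17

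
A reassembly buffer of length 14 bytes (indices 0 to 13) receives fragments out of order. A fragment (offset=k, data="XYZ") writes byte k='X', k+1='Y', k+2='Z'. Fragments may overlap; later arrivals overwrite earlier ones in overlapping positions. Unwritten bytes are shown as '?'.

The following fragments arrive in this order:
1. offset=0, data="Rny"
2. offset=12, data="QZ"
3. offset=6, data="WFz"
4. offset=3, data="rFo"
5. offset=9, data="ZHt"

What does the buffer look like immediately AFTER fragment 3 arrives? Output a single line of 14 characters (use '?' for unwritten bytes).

Fragment 1: offset=0 data="Rny" -> buffer=Rny???????????
Fragment 2: offset=12 data="QZ" -> buffer=Rny?????????QZ
Fragment 3: offset=6 data="WFz" -> buffer=Rny???WFz???QZ

Answer: Rny???WFz???QZ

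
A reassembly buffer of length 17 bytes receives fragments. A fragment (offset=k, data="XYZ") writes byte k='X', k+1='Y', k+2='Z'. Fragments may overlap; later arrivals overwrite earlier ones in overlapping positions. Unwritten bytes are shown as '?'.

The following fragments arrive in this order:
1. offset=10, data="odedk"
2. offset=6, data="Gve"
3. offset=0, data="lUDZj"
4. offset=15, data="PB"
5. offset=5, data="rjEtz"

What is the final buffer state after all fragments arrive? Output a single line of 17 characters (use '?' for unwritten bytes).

Answer: lUDZjrjEtzodedkPB

Derivation:
Fragment 1: offset=10 data="odedk" -> buffer=??????????odedk??
Fragment 2: offset=6 data="Gve" -> buffer=??????Gve?odedk??
Fragment 3: offset=0 data="lUDZj" -> buffer=lUDZj?Gve?odedk??
Fragment 4: offset=15 data="PB" -> buffer=lUDZj?Gve?odedkPB
Fragment 5: offset=5 data="rjEtz" -> buffer=lUDZjrjEtzodedkPB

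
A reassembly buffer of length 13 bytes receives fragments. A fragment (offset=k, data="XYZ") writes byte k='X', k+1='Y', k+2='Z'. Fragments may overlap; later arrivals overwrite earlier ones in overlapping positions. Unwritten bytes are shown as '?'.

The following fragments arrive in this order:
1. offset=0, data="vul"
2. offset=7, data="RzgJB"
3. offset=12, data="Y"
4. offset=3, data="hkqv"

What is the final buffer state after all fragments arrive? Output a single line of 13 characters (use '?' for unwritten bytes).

Answer: vulhkqvRzgJBY

Derivation:
Fragment 1: offset=0 data="vul" -> buffer=vul??????????
Fragment 2: offset=7 data="RzgJB" -> buffer=vul????RzgJB?
Fragment 3: offset=12 data="Y" -> buffer=vul????RzgJBY
Fragment 4: offset=3 data="hkqv" -> buffer=vulhkqvRzgJBY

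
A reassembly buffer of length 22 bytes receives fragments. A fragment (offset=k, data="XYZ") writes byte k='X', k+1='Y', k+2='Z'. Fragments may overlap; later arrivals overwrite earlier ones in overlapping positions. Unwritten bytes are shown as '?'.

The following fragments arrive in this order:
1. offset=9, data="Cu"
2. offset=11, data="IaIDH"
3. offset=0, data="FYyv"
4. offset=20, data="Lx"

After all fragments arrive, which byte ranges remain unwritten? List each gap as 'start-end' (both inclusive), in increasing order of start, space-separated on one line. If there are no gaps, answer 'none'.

Answer: 4-8 16-19

Derivation:
Fragment 1: offset=9 len=2
Fragment 2: offset=11 len=5
Fragment 3: offset=0 len=4
Fragment 4: offset=20 len=2
Gaps: 4-8 16-19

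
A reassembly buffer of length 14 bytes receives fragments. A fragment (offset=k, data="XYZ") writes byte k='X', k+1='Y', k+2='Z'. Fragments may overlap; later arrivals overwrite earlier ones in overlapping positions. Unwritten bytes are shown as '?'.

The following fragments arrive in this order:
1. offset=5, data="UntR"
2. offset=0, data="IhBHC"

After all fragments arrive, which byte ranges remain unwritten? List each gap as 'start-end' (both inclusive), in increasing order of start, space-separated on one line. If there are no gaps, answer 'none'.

Fragment 1: offset=5 len=4
Fragment 2: offset=0 len=5
Gaps: 9-13

Answer: 9-13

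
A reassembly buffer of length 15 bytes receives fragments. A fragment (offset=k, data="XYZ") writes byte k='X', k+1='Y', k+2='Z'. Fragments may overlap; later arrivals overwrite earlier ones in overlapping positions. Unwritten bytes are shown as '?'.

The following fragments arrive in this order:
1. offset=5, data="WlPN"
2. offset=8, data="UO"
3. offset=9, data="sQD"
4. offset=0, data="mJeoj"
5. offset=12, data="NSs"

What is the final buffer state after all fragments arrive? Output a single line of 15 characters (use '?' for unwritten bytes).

Fragment 1: offset=5 data="WlPN" -> buffer=?????WlPN??????
Fragment 2: offset=8 data="UO" -> buffer=?????WlPUO?????
Fragment 3: offset=9 data="sQD" -> buffer=?????WlPUsQD???
Fragment 4: offset=0 data="mJeoj" -> buffer=mJeojWlPUsQD???
Fragment 5: offset=12 data="NSs" -> buffer=mJeojWlPUsQDNSs

Answer: mJeojWlPUsQDNSs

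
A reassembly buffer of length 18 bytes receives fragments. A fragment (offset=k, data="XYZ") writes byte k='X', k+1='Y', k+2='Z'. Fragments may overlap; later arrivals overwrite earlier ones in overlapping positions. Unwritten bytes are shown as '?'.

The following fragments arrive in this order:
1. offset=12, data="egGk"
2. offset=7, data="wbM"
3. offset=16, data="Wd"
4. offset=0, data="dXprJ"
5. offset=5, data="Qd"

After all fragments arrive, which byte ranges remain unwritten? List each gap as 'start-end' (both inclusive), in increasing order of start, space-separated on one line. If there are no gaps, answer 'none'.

Answer: 10-11

Derivation:
Fragment 1: offset=12 len=4
Fragment 2: offset=7 len=3
Fragment 3: offset=16 len=2
Fragment 4: offset=0 len=5
Fragment 5: offset=5 len=2
Gaps: 10-11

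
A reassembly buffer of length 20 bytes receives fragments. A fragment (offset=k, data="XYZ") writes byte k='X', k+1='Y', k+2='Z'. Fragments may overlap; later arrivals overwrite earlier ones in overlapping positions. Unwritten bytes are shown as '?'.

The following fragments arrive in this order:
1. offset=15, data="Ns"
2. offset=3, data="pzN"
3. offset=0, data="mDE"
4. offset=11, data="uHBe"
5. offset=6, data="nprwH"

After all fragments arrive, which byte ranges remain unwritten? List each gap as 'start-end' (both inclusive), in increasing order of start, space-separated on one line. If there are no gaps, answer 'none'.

Fragment 1: offset=15 len=2
Fragment 2: offset=3 len=3
Fragment 3: offset=0 len=3
Fragment 4: offset=11 len=4
Fragment 5: offset=6 len=5
Gaps: 17-19

Answer: 17-19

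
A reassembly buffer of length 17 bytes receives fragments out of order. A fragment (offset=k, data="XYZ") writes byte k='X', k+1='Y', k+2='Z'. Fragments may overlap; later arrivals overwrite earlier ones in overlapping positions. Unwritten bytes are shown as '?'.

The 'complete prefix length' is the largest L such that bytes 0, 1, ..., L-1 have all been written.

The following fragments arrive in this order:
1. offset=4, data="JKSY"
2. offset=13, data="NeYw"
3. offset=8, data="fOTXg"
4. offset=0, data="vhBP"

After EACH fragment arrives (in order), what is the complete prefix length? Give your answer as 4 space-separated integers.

Fragment 1: offset=4 data="JKSY" -> buffer=????JKSY????????? -> prefix_len=0
Fragment 2: offset=13 data="NeYw" -> buffer=????JKSY?????NeYw -> prefix_len=0
Fragment 3: offset=8 data="fOTXg" -> buffer=????JKSYfOTXgNeYw -> prefix_len=0
Fragment 4: offset=0 data="vhBP" -> buffer=vhBPJKSYfOTXgNeYw -> prefix_len=17

Answer: 0 0 0 17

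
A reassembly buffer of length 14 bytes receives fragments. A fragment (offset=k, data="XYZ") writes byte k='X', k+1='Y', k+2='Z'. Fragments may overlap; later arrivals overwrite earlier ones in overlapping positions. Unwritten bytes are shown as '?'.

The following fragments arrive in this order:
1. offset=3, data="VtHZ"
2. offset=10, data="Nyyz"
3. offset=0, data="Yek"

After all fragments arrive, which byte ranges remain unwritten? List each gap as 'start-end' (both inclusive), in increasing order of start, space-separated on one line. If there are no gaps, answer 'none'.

Answer: 7-9

Derivation:
Fragment 1: offset=3 len=4
Fragment 2: offset=10 len=4
Fragment 3: offset=0 len=3
Gaps: 7-9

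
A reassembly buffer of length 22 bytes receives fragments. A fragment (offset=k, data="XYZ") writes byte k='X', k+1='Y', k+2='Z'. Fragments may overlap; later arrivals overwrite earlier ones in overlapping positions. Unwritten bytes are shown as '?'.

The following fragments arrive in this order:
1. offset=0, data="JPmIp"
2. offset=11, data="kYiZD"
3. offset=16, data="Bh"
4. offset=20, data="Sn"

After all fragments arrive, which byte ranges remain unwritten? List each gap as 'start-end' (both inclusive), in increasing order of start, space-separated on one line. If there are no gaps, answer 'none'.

Fragment 1: offset=0 len=5
Fragment 2: offset=11 len=5
Fragment 3: offset=16 len=2
Fragment 4: offset=20 len=2
Gaps: 5-10 18-19

Answer: 5-10 18-19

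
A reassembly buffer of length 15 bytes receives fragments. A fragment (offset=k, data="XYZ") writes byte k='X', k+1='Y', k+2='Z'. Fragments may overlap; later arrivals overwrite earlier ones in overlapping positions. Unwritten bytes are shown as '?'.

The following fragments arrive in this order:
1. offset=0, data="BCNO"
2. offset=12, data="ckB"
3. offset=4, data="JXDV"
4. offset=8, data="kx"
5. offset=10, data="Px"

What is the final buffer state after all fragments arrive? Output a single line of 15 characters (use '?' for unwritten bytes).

Fragment 1: offset=0 data="BCNO" -> buffer=BCNO???????????
Fragment 2: offset=12 data="ckB" -> buffer=BCNO????????ckB
Fragment 3: offset=4 data="JXDV" -> buffer=BCNOJXDV????ckB
Fragment 4: offset=8 data="kx" -> buffer=BCNOJXDVkx??ckB
Fragment 5: offset=10 data="Px" -> buffer=BCNOJXDVkxPxckB

Answer: BCNOJXDVkxPxckB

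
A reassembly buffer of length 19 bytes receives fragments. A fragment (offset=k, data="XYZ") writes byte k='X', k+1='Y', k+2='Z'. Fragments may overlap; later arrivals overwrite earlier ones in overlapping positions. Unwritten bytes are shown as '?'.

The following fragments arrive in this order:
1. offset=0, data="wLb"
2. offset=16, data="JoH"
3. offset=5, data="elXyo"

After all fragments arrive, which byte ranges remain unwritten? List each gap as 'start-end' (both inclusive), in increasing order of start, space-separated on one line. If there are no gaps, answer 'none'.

Fragment 1: offset=0 len=3
Fragment 2: offset=16 len=3
Fragment 3: offset=5 len=5
Gaps: 3-4 10-15

Answer: 3-4 10-15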